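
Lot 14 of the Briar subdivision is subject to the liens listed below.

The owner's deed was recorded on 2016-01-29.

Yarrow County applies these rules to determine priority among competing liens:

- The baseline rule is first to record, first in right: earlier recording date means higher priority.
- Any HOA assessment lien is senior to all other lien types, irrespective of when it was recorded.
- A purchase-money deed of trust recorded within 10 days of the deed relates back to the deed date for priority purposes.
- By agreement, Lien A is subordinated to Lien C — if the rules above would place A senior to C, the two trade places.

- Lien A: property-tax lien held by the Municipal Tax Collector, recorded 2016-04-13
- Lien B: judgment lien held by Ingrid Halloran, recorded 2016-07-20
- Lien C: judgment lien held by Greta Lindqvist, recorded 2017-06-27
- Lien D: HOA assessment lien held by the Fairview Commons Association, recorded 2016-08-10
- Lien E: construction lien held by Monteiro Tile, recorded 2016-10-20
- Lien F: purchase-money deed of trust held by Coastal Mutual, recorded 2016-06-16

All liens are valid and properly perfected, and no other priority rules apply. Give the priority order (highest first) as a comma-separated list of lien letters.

D, C, F, B, E, A

First, effective dates: F missed the 10-day window (139 days after the deed), so its recording date stands.
D, as an HOA assessment lien, has superpriority and ranks first.
The other liens, earliest effective date first: A (2016-04-13), F (2016-06-16), B (2016-07-20), E (2016-10-20), C (2017-06-27).
Because A would otherwise rank above C, the subordination swaps them.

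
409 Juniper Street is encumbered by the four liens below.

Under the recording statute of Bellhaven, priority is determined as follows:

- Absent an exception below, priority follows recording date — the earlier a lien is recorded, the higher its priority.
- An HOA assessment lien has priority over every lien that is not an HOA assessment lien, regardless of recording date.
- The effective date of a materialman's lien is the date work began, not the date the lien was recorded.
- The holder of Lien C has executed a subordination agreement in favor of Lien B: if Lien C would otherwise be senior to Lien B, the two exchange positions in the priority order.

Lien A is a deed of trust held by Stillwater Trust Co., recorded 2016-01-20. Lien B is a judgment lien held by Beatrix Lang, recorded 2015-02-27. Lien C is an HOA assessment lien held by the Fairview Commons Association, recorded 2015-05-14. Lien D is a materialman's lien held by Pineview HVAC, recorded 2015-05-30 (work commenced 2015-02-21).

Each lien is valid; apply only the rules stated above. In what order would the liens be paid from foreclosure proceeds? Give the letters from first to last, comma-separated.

Adjusting effective dates: D relates back to 2015-02-21 (work commenced).
C is an HOA assessment lien and takes priority over every other lien.
Remaining liens by effective date: D (2015-02-21), B (2015-02-27), A (2016-01-20).
Because C would otherwise rank above B, the subordination swaps them.

B, D, C, A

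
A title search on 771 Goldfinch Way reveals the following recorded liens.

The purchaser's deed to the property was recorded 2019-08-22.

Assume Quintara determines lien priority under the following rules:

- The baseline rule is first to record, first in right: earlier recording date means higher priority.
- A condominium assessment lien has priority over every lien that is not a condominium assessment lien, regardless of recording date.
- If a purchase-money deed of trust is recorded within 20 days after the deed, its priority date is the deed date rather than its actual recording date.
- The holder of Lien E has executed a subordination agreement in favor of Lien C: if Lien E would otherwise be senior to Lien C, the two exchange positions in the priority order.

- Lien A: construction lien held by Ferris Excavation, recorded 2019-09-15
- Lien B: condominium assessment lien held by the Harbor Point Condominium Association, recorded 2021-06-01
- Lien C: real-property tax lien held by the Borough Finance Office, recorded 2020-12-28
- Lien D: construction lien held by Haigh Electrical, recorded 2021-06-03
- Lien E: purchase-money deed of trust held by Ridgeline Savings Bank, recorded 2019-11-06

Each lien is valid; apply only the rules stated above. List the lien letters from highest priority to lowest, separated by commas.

B, A, C, E, D

First, effective dates: E was recorded 76 days after the deed, outside the 20-day window, so it keeps its recording date.
B is a condominium assessment lien and takes priority over every other lien.
Ordering the rest by effective date: A (2019-09-15), E (2019-11-06), C (2020-12-28), D (2021-06-03).
E is senior to C before the subordination, so the two trade places.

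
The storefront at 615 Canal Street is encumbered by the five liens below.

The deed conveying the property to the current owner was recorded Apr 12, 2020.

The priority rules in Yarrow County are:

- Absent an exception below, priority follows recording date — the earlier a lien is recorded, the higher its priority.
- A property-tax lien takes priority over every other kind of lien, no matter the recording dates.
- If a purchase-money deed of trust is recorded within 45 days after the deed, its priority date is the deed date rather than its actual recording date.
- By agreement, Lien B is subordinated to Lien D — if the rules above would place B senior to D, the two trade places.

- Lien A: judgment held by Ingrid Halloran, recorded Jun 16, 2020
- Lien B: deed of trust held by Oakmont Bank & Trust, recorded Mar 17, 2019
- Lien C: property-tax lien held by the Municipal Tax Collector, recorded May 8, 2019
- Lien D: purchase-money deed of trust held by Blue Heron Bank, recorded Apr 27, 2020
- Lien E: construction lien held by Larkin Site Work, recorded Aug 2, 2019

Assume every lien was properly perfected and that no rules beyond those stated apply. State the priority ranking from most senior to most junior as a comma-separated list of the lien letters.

C, D, E, B, A

Effective dates after the stated exceptions: D's effective date is the deed date, Apr 12, 2020.
As a property-tax lien, C is senior to every other lien.
The other liens, earliest effective date first: B (Mar 17, 2019), E (Aug 2, 2019), D (Apr 12, 2020), A (Jun 16, 2020).
B would otherwise be senior to D, so under the subordination agreement B and D exchange positions.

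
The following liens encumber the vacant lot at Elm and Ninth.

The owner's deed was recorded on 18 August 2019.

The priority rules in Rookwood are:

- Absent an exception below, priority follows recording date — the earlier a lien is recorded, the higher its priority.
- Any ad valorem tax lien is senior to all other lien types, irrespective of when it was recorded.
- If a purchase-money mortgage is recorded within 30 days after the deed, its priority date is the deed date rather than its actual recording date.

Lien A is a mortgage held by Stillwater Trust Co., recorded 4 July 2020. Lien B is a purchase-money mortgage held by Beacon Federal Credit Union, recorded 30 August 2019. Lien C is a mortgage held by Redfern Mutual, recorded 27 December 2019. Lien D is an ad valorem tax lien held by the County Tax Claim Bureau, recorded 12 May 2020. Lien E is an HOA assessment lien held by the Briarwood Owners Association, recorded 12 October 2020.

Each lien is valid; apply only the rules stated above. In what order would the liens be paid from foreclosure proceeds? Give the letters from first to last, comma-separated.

D, B, C, A, E

First, effective dates: B's effective date is the deed date, 18 August 2019.
D is an ad valorem tax lien, so it outranks all other liens regardless of date.
Remaining liens by effective date: B (18 August 2019), C (27 December 2019), A (4 July 2020), E (12 October 2020).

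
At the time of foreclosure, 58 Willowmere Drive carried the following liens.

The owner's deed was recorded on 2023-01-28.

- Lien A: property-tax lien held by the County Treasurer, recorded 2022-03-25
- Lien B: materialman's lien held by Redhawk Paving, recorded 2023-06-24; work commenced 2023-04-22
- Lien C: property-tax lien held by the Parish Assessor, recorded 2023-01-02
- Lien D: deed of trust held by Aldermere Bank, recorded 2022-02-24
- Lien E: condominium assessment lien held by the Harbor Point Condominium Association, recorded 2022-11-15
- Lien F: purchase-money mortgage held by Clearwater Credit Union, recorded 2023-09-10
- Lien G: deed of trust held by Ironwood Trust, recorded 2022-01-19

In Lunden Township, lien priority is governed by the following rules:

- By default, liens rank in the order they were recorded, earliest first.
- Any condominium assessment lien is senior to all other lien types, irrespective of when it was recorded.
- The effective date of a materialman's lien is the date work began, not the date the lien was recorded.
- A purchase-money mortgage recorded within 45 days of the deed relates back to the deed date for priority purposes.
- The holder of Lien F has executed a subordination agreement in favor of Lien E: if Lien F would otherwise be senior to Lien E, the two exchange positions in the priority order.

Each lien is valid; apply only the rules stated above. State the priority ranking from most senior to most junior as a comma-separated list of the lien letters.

E, G, D, A, C, B, F

Effective dates after the stated exceptions: B's effective date is 2023-04-22, when work began; F was recorded 225 days after the deed, outside the 45-day window, so it keeps its recording date.
As a condominium assessment lien, E is senior to every other lien.
The other liens, earliest effective date first: G (2022-01-19), D (2022-02-24), A (2022-03-25), C (2023-01-02), B (2023-04-22), F (2023-09-10).
Since F is not senior to E, the subordination leaves the order unchanged.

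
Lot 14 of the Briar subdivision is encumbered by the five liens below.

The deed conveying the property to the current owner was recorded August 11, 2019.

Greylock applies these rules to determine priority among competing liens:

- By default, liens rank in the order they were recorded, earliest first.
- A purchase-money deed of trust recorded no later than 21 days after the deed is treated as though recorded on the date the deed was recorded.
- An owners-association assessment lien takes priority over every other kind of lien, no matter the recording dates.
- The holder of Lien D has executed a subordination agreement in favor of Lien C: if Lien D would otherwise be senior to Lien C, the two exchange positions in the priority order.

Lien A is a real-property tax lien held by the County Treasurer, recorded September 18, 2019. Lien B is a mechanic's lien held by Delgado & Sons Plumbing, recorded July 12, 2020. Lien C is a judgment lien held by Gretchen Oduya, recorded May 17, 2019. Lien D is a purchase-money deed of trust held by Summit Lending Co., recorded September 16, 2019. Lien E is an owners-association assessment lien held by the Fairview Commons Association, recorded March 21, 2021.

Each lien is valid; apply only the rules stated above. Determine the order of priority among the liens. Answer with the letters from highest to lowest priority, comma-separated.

First, effective dates: D was recorded 36 days after the deed, outside the 21-day window, so it keeps its recording date.
E, as an owners-association assessment lien, has superpriority and ranks first.
Ordering the rest by effective date: C (May 17, 2019), D (September 16, 2019), A (September 18, 2019), B (July 12, 2020).
Since D is not senior to C, the subordination leaves the order unchanged.

E, C, D, A, B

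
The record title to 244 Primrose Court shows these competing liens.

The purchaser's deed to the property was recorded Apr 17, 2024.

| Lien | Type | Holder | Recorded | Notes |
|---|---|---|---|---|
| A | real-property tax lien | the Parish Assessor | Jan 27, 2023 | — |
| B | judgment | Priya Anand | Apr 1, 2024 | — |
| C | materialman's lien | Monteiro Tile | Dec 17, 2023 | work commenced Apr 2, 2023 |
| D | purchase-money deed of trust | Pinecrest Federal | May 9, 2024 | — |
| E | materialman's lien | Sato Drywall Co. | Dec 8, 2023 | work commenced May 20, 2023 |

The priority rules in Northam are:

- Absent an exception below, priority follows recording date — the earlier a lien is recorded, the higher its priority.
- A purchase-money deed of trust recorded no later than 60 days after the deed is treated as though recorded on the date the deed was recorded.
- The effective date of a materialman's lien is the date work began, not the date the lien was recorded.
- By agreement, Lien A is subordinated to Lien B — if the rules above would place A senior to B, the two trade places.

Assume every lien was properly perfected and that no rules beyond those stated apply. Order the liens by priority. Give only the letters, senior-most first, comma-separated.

Effective dates after the stated exceptions: C relates back to Apr 2, 2023 (work commenced); D was recorded within the 60-day window, so its effective date is the deed date Apr 17, 2024; E's effective date is May 20, 2023, when work began.
Sorted by effective date: A (Jan 27, 2023), C (Apr 2, 2023), E (May 20, 2023), B (Apr 1, 2024), D (Apr 17, 2024).
The subordination applies — A was senior to B — so A and B swap.

B, C, E, A, D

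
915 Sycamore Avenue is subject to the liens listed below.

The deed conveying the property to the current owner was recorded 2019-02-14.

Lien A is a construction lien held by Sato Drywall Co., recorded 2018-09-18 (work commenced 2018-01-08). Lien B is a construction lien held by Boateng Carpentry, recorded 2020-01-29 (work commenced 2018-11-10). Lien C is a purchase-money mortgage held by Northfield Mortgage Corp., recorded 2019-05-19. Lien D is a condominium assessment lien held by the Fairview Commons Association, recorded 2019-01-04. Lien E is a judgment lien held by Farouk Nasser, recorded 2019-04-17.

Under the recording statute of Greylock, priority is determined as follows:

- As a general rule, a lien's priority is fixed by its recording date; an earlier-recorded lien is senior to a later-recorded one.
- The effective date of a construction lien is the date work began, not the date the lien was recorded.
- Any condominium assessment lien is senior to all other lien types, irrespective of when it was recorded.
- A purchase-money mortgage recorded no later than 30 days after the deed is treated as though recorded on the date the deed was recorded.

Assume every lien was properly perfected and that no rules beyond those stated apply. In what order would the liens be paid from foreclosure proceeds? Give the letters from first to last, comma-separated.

Effective dates: A's effective date is 2018-01-08, when work began; B's effective date is 2018-11-10, when work began; C was recorded 94 days after the deed, outside the 30-day window, so it keeps its recording date.
D is a condominium assessment lien and takes priority over every other lien.
Ordering the rest by effective date: A (2018-01-08), B (2018-11-10), E (2019-04-17), C (2019-05-19).

D, A, B, E, C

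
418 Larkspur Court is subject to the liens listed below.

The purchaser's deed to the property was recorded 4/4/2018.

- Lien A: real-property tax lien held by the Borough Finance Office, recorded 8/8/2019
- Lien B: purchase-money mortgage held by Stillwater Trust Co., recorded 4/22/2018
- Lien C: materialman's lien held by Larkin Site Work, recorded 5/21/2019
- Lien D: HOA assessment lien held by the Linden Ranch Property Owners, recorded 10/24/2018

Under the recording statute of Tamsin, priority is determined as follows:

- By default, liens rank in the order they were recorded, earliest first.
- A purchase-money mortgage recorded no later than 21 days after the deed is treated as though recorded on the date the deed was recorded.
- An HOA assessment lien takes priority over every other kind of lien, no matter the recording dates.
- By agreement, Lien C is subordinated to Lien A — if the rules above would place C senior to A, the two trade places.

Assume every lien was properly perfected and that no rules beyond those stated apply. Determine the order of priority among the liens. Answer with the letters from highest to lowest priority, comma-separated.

First, effective dates: B relates back to the deed date 4/4/2018.
D is an HOA assessment lien and takes priority over every other lien.
The other liens, earliest effective date first: B (4/4/2018), C (5/21/2019), A (8/8/2019).
Because C would otherwise rank above A, the subordination swaps them.

D, B, A, C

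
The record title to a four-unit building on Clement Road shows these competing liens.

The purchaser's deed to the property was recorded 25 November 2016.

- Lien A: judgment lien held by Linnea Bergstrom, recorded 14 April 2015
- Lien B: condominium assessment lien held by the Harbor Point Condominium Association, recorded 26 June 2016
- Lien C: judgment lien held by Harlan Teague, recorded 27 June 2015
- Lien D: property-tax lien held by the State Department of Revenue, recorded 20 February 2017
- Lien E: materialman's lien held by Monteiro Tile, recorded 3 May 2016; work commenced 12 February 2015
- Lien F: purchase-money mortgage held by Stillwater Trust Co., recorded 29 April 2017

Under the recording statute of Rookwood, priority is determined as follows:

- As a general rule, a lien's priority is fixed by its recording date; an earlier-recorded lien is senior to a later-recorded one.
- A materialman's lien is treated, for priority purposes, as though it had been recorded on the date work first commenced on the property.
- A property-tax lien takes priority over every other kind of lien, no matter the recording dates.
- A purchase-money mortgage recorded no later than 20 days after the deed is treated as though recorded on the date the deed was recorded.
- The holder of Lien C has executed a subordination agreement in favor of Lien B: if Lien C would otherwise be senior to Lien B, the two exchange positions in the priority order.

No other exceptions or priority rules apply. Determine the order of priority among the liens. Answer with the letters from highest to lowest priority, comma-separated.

First, effective dates: E's effective date is 12 February 2015, when work began; F was recorded 155 days after the deed, outside the 20-day window, so it keeps its recording date.
D, as a property-tax lien, has superpriority and ranks first.
Among the remaining liens, by effective date: E (12 February 2015), A (14 April 2015), C (27 June 2015), B (26 June 2016), F (29 April 2017).
C would otherwise be senior to B, so under the subordination agreement C and B exchange positions.

D, E, A, B, C, F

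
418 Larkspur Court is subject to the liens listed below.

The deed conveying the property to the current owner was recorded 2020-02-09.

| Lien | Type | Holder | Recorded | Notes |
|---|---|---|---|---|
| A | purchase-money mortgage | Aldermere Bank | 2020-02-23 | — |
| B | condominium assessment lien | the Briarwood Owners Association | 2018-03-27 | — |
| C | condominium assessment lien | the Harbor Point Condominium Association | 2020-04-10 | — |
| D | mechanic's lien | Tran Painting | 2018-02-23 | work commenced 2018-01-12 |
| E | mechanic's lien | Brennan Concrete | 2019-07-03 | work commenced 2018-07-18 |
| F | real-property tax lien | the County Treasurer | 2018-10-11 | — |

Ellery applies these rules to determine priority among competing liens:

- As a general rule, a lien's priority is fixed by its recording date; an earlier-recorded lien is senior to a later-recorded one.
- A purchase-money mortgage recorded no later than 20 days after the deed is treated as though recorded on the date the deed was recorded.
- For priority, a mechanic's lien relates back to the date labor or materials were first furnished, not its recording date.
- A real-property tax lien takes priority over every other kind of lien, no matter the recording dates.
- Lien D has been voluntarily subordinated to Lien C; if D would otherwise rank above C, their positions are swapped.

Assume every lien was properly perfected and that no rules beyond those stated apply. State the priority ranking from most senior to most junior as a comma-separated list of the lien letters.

F, C, B, E, A, D

Effective dates: A was recorded within the 20-day window, so its effective date is the deed date 2020-02-09; D is treated as recorded 2018-01-12, the work-commencement date; E's effective date is 2018-07-18, when work began.
F is a real-property tax lien and takes priority over every other lien.
Among the remaining liens, by effective date: D (2018-01-12), B (2018-03-27), E (2018-07-18), A (2020-02-09), C (2020-04-10).
The subordination applies — D was senior to C — so D and C swap.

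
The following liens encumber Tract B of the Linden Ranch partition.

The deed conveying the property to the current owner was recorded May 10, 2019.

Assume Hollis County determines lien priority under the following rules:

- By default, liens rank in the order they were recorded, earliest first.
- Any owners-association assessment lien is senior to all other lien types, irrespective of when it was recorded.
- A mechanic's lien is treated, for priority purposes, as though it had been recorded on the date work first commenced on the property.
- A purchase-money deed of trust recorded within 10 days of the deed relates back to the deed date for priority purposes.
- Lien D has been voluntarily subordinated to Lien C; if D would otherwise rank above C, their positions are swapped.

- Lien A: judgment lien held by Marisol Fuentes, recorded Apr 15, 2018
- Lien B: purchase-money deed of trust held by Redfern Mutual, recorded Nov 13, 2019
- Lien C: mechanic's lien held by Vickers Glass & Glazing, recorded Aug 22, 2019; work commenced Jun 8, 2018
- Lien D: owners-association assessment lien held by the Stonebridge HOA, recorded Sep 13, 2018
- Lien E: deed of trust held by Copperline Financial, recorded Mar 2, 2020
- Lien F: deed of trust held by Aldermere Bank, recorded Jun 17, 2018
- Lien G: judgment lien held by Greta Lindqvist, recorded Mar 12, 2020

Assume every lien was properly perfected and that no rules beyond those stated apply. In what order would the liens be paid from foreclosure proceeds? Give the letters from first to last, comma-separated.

C, A, D, F, B, E, G

Adjusting effective dates: B missed the 10-day window (187 days after the deed), so its recording date stands; C's effective date is Jun 8, 2018, when work began.
D is an owners-association assessment lien, so it outranks all other liens regardless of date.
Ordering the rest by effective date: A (Apr 15, 2018), C (Jun 8, 2018), F (Jun 17, 2018), B (Nov 13, 2019), E (Mar 2, 2020), G (Mar 12, 2020).
D is senior to C before the subordination, so the two trade places.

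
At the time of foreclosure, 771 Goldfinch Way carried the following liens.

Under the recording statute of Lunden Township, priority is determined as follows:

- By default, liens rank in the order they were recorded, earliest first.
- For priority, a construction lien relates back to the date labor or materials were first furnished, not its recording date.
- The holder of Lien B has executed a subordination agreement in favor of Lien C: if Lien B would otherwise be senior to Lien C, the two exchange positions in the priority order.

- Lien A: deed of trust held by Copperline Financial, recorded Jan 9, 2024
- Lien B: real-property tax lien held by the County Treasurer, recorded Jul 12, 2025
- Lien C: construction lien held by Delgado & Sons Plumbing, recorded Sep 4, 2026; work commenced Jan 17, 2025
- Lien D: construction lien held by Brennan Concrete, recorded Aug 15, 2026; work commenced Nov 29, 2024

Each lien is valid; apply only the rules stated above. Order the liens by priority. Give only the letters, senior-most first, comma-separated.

A, D, C, B

First, effective dates: C is treated as recorded Jan 17, 2025, the work-commencement date; D relates back to Nov 29, 2024 (work commenced).
By effective date: A (Jan 9, 2024), D (Nov 29, 2024), C (Jan 17, 2025), B (Jul 12, 2025).
Since B is not senior to C, the subordination leaves the order unchanged.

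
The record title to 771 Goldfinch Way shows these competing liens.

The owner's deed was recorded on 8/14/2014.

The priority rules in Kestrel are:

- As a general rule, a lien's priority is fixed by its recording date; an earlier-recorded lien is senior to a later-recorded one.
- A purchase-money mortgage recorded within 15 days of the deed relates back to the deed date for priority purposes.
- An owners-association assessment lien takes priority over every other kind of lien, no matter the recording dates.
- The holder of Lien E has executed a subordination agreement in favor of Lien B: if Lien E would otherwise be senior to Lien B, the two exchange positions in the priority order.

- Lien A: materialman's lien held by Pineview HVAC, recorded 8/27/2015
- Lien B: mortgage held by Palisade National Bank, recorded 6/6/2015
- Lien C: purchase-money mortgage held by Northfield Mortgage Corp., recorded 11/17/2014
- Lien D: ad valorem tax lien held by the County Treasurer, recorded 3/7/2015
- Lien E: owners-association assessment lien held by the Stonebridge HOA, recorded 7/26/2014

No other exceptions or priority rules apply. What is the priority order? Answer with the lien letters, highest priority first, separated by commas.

Effective dates after the stated exceptions: C was recorded 95 days after the deed, outside the 15-day window, so it keeps its recording date.
E is an owners-association assessment lien, so it outranks all other liens regardless of date.
The other liens, earliest effective date first: C (11/17/2014), D (3/7/2015), B (6/6/2015), A (8/27/2015).
The subordination applies — E was senior to B — so E and B swap.

B, C, D, E, A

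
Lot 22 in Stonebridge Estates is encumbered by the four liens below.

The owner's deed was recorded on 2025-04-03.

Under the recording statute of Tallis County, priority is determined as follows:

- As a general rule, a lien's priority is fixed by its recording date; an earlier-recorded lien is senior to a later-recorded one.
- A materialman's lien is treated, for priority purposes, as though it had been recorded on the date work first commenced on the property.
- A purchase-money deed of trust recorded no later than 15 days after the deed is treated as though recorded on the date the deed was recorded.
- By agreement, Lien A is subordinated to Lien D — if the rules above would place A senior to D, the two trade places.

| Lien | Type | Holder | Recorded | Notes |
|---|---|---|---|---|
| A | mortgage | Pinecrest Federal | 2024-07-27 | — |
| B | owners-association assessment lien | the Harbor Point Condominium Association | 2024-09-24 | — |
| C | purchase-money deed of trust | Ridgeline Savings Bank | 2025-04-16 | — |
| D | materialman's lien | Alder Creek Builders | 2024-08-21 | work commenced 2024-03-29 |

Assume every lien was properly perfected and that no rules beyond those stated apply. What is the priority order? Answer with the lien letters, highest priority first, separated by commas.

D, A, B, C

Effective dates after the stated exceptions: C relates back to the deed date 2025-04-03; D's effective date is 2024-03-29, when work began.
Sorted by effective date: D (2024-03-29), A (2024-07-27), B (2024-09-24), C (2025-04-03).
Since A is not senior to D, the subordination leaves the order unchanged.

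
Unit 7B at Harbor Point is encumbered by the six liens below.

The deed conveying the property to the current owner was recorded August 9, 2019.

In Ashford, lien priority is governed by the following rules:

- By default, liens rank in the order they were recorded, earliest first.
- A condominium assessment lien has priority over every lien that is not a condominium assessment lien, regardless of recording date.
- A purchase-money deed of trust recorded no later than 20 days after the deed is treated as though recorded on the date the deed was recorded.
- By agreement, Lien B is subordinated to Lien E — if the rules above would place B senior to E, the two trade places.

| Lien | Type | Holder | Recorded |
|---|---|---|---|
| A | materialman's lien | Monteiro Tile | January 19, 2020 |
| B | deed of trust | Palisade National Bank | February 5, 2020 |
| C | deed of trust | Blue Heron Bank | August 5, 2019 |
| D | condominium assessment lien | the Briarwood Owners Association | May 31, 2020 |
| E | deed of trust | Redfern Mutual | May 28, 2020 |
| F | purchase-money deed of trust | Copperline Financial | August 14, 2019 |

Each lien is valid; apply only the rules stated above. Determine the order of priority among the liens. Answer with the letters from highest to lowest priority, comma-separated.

Adjusting effective dates: F relates back to the deed date August 9, 2019.
D, as a condominium assessment lien, has superpriority and ranks first.
The other liens, earliest effective date first: C (August 5, 2019), F (August 9, 2019), A (January 19, 2020), B (February 5, 2020), E (May 28, 2020).
Because B would otherwise rank above E, the subordination swaps them.

D, C, F, A, E, B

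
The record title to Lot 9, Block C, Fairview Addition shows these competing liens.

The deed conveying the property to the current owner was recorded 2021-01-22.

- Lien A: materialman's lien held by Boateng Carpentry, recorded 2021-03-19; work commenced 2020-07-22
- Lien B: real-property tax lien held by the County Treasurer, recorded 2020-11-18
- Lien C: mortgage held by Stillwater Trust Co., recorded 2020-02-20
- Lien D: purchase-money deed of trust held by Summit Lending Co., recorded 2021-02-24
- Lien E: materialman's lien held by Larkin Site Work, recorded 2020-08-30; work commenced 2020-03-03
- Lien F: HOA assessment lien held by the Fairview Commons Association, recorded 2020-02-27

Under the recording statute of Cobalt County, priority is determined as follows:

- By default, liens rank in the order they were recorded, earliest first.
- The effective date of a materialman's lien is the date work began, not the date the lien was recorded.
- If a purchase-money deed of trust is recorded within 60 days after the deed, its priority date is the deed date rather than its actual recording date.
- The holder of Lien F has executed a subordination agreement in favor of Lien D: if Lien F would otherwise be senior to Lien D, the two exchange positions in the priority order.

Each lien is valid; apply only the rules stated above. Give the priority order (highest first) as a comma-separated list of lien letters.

C, D, E, A, B, F

First, effective dates: A's effective date is 2020-07-22, when work began; D's effective date is the deed date, 2021-01-22; E's effective date is 2020-03-03, when work began.
Ordering by effective date: C (2020-02-20), F (2020-02-27), E (2020-03-03), A (2020-07-22), B (2020-11-18), D (2021-01-22).
Because F would otherwise rank above D, the subordination swaps them.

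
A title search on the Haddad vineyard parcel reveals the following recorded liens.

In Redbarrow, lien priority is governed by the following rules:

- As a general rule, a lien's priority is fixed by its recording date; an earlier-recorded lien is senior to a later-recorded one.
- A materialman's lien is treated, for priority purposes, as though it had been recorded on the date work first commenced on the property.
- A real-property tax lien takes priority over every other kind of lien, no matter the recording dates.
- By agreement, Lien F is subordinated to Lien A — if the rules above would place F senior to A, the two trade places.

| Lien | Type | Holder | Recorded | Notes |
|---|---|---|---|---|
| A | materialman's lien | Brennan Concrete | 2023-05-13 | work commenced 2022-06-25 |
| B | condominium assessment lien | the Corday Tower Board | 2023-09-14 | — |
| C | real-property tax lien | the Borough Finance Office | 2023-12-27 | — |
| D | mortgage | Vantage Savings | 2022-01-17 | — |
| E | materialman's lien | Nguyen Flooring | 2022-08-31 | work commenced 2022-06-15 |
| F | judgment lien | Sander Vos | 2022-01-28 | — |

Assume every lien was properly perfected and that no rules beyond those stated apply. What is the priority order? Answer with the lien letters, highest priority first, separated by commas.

C, D, A, E, F, B

Adjusting effective dates: A relates back to 2022-06-25 (work commenced); E's effective date is 2022-06-15, when work began.
C is a real-property tax lien, so it outranks all other liens regardless of date.
Among the remaining liens, by effective date: D (2022-01-17), F (2022-01-28), E (2022-06-15), A (2022-06-25), B (2023-09-14).
Because F would otherwise rank above A, the subordination swaps them.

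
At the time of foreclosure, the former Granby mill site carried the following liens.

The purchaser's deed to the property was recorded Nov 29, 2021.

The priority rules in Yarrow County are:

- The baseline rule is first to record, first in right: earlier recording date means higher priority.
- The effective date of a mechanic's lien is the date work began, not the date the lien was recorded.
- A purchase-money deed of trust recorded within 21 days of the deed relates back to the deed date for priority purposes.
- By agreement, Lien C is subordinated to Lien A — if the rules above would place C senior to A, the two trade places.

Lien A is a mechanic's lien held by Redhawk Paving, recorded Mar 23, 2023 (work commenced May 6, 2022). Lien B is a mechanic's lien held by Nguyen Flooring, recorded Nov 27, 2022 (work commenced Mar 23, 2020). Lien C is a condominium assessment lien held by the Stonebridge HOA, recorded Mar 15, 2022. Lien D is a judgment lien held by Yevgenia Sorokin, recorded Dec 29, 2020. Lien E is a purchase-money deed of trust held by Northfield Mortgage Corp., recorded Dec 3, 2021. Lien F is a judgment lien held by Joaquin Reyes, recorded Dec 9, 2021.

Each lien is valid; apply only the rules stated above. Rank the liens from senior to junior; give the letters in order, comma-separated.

B, D, E, F, A, C

First, effective dates: A's effective date is May 6, 2022, when work began; B relates back to Mar 23, 2020 (work commenced); E's effective date is the deed date, Nov 29, 2021.
By effective date: B (Mar 23, 2020), D (Dec 29, 2020), E (Nov 29, 2021), F (Dec 9, 2021), C (Mar 15, 2022), A (May 6, 2022).
Because C would otherwise rank above A, the subordination swaps them.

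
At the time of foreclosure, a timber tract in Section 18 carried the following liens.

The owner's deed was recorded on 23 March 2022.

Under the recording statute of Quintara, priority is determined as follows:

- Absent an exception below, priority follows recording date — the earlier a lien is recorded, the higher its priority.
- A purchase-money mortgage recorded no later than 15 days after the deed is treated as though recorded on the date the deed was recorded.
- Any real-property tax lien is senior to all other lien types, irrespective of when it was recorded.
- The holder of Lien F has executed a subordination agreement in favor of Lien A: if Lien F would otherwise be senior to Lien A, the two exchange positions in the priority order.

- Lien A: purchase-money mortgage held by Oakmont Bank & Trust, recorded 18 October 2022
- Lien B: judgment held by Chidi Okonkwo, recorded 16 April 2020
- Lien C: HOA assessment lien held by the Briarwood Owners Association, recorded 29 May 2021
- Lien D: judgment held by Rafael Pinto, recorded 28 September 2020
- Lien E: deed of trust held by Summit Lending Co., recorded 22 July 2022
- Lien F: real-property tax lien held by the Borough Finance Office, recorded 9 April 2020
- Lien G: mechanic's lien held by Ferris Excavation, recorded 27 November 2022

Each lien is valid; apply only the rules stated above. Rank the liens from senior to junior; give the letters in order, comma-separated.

A, B, D, C, E, F, G

Adjusting effective dates: A was recorded 209 days after the deed, outside the 15-day window, so it keeps its recording date.
As a real-property tax lien, F is senior to every other lien.
Remaining liens by effective date: B (16 April 2020), D (28 September 2020), C (29 May 2021), E (22 July 2022), A (18 October 2022), G (27 November 2022).
The subordination applies — F was senior to A — so F and A swap.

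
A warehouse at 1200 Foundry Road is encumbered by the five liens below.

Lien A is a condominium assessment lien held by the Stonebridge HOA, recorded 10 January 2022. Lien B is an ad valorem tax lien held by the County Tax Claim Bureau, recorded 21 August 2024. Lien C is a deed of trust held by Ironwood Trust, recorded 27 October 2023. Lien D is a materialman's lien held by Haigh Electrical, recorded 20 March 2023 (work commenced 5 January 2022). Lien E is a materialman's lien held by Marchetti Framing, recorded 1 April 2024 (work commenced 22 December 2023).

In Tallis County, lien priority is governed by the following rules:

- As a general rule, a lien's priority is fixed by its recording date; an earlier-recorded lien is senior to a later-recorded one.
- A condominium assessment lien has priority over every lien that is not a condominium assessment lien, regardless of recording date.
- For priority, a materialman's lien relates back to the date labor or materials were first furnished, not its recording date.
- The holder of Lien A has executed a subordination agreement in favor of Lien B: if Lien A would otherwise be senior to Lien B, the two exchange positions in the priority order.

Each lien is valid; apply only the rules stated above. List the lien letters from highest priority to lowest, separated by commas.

First, effective dates: D's effective date is 5 January 2022, when work began; E is treated as recorded 22 December 2023, the work-commencement date.
A, as a condominium assessment lien, has superpriority and ranks first.
Among the remaining liens, by effective date: D (5 January 2022), C (27 October 2023), E (22 December 2023), B (21 August 2024).
The subordination applies — A was senior to B — so A and B swap.

B, D, C, E, A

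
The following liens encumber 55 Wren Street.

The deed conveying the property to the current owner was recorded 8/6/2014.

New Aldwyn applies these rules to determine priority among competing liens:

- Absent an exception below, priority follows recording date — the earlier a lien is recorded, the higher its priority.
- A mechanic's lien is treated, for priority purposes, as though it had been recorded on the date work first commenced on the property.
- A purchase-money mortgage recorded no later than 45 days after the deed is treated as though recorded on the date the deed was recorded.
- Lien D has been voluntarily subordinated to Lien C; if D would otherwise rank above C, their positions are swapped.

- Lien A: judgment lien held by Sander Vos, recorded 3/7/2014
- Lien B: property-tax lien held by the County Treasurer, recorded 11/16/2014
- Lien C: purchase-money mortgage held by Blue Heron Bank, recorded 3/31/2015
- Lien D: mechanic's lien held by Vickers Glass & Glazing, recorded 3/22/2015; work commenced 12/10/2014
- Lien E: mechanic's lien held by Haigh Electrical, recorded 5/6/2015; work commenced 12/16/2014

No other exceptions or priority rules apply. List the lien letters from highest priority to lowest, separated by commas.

First, effective dates: C was recorded 237 days after the deed, outside the 45-day window, so it keeps its recording date; D's effective date is 12/10/2014, when work began; E's effective date is 12/16/2014, when work began.
By effective date, earliest first: A (3/7/2014), B (11/16/2014), D (12/10/2014), E (12/16/2014), C (3/31/2015).
Because D would otherwise rank above C, the subordination swaps them.

A, B, C, E, D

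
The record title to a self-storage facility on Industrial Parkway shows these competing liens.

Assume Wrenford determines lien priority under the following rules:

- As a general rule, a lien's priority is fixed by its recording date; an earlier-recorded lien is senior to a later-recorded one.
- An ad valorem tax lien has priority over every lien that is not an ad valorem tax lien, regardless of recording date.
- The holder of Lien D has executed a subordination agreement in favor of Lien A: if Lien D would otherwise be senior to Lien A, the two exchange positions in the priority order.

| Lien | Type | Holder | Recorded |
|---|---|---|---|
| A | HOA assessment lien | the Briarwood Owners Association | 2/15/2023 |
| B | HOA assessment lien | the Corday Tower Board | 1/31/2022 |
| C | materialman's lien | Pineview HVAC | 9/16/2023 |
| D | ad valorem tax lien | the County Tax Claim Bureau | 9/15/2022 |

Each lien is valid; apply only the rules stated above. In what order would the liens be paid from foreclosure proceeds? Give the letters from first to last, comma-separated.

A, B, D, C

D, as an ad valorem tax lien, has superpriority and ranks first.
The other liens, earliest effective date first: B (1/31/2022), A (2/15/2023), C (9/16/2023).
D is senior to A before the subordination, so the two trade places.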